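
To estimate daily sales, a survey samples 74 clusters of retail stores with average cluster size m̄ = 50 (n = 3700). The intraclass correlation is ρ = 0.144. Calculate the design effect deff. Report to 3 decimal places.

deff = 1 + (50 − 1)·0.144 = 1 + 7.056 = 8.056.

8.056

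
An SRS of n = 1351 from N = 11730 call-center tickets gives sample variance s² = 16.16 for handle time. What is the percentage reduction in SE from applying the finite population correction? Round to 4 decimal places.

5.9349

f = n/N = 1351/11730 = 0.11517477.
SE_no-fpc = √(s²/n) = 0.10936869; SE_fpc = √((1−f)s²/n) = 0.10287782.
Ratio = √(1−f) = 0.94065149. Reduction = 100·(1 − 0.94065149) = 5.9349%.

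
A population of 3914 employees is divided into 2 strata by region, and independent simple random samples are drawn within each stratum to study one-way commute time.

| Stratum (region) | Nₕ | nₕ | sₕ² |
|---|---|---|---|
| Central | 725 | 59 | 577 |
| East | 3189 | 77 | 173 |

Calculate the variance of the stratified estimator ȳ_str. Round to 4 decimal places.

Var(ȳ_str) = Σₕ Wₕ²(1 − fₕ)sₕ²/nₕ with Wₕ = Nₕ/N, N = 3914.
Central: Wₕ = 0.18523250; term = 0.18523250²·(1 − 0.08137931)·577/59 = 0.30824383.
East: Wₕ = 0.81476750; term = 0.81476750²·(1 − 0.02414550)·173/77 = 1.4554854.
Sum = 1.7637292.

1.7637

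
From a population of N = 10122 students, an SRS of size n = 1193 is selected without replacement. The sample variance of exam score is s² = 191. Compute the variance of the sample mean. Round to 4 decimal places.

Under SRS without replacement, Var(ȳ) = (1 − f)·s²/n with f = n/N = 1193/10122 = 0.11786208.
Var(ȳ) = (1 − 0.11786208)·191/1193 = 0.88213792·0.16010059 = 0.1412308.

0.1412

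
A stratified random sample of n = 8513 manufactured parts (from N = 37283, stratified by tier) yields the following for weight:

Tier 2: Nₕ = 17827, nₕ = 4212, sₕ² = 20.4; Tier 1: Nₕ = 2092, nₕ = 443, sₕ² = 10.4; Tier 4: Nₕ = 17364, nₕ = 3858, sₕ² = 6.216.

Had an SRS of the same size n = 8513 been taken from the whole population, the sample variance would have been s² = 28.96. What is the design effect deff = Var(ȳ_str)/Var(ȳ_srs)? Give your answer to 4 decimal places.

0.4479

Var(ȳ_str) = Σ Wₕ²(1−fₕ)sₕ²/nₕ with Wₕ = Nₕ/37283:
  Tier 2: (17827/37283)²·(1−4212/17827)·20.4/4212 = 8.4569938 × 10^-4
  Tier 1: (2092/37283)²·(1−443/2092)·10.4/443 = 5.8262652 × 10^-5
  Tier 4: (17364/37283)²·(1−3858/17364)·6.216/3858 = 2.7183389 × 10^-4
  → Var(ȳ_str) = 0.0011757959.
Var(ȳ_srs) = (1 − 8513/37283)·28.96/8513 = 0.0026250945.
deff = 0.0011757959 / 0.0026250945 = 0.4479.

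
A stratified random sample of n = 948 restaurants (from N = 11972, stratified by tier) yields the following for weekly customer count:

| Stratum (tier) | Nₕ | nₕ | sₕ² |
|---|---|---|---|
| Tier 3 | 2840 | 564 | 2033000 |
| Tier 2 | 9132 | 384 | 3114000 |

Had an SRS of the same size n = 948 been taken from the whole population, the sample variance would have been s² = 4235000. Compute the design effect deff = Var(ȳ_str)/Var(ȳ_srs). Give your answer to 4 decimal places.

1.1383

Var(ȳ_str) = Σ Wₕ²(1−fₕ)sₕ²/nₕ with Wₕ = Nₕ/11972:
  Tier 3: (2840/11972)²·(1−564/2840)·2033000/564 = 162.56066
  Tier 2: (9132/11972)²·(1−384/9132)·3114000/384 = 4519.8981
  → Var(ȳ_str) = 4682.4588.
Var(ȳ_srs) = (1 − 948/11972)·4235000/948 = 4113.5575.
deff = 4682.4588 / 4113.5575 = 1.1383.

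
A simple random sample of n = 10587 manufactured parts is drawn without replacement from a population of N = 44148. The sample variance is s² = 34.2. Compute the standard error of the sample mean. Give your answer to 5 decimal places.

0.04956

Under SRS without replacement, Var(ȳ) = (1 − f)·s²/n with f = n/N = 10587/44148 = 0.23980701.
Var(ȳ) = (1 − 0.23980701)·34.2/10587 = 0.76019299·0.0032303769 = 0.0024557098.
SE(ȳ) = √(0.0024557098) = 0.04956.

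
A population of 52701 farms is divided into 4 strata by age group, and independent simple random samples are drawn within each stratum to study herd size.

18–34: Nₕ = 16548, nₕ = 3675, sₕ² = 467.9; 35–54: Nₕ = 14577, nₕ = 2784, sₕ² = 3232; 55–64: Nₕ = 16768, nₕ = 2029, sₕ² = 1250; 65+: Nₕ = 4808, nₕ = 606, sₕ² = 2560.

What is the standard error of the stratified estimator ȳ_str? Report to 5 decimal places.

Var(ȳ_str) = Σₕ Wₕ²(1 − fₕ)sₕ²/nₕ with Wₕ = Nₕ/N, N = 52701.
18–34: Wₕ = 0.31399784; term = 0.31399784²·(1 − 0.22208122)·467.9/3675 = 0.0097652479.
35–54: Wₕ = 0.27659817; term = 0.27659817²·(1 − 0.19098580)·3232/2784 = 0.071854978.
55–64: Wₕ = 0.31817233; term = 0.31817233²·(1 − 0.12100429)·1250/2029 = 0.054820064.
65+: Wₕ = 0.09123167; term = 0.09123167²·(1 − 0.12603993)·2560/606 = 0.030729121.
Sum = 0.16716941.
SE = √(0.16716941) = 0.40886.

0.40886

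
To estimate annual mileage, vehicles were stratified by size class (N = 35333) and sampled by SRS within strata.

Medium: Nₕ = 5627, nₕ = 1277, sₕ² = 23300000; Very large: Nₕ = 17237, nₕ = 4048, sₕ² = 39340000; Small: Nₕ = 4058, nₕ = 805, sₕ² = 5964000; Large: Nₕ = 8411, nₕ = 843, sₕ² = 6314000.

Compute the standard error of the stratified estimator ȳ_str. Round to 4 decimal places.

50.8695

Var(ȳ_str) = Σₕ Wₕ²(1 − fₕ)sₕ²/nₕ with Wₕ = Nₕ/N, N = 35333.
Medium: Wₕ = 0.15925622; term = 0.15925622²·(1 − 0.22694153)·23300000/1277 = 357.7422.
Very large: Wₕ = 0.48784422; term = 0.48784422²·(1 − 0.23484365)·39340000/4048 = 1769.7274.
Small: Wₕ = 0.11485014; term = 0.11485014²·(1 − 0.19837358)·5964000/805 = 78.338785.
Large: Wₕ = 0.23804942; term = 0.23804942²·(1 − 0.10022589)·6314000/843 = 381.89567.
Sum = 2587.7041.
SE = √(2587.7041) = 50.8695.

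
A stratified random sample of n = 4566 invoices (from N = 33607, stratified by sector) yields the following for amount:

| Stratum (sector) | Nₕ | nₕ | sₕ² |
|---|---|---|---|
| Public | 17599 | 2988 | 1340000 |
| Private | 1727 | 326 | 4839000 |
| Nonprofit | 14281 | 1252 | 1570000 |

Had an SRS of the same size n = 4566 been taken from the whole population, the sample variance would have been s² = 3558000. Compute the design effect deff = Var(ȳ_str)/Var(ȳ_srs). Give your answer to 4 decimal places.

Var(ȳ_str) = Σ Wₕ²(1−fₕ)sₕ²/nₕ with Wₕ = Nₕ/33607:
  Public: (17599/33607)²·(1−2988/17599)·1340000/2988 = 102.10162
  Private: (1727/33607)²·(1−326/1727)·4839000/326 = 31.798673
  Nonprofit: (14281/33607)²·(1−1252/14281)·1570000/1252 = 206.58821
  → Var(ȳ_str) = 340.4885.
Var(ȳ_srs) = (1 − 4566/33607)·3558000/4566 = 673.36704.
deff = 340.4885 / 673.36704 = 0.5057.

0.5057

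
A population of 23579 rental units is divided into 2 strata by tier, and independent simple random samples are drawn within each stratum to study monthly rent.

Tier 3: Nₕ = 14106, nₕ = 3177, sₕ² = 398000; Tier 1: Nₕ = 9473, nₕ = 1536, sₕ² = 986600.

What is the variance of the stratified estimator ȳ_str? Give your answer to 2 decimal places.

Var(ȳ_str) = Σₕ Wₕ²(1 − fₕ)sₕ²/nₕ with Wₕ = Nₕ/N, N = 23579.
Tier 3: Wₕ = 0.59824420; term = 0.59824420²·(1 − 0.22522331)·398000/3177 = 34.737567.
Tier 1: Wₕ = 0.40175580; term = 0.40175580²·(1 − 0.16214504)·986600/1536 = 86.864645.
Sum = 121.60221.

121.60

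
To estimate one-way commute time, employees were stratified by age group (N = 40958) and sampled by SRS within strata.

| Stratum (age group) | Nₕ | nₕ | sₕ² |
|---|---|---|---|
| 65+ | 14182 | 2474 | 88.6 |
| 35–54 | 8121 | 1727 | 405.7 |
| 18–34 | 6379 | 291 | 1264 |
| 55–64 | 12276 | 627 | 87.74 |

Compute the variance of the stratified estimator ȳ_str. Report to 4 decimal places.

Var(ȳ_str) = Σₕ Wₕ²(1 − fₕ)sₕ²/nₕ with Wₕ = Nₕ/N, N = 40958.
65+: Wₕ = 0.34625714; term = 0.34625714²·(1 − 0.17444648)·88.6/2474 = 0.0035446776.
35–54: Wₕ = 0.19827628; term = 0.19827628²·(1 − 0.21265854)·405.7/1727 = 0.0072713882.
18–34: Wₕ = 0.15574491; term = 0.15574491²·(1 − 0.04561844)·1264/291 = 0.10055504.
55–64: Wₕ = 0.29972167; term = 0.29972167²·(1 − 0.05107527)·87.74/627 = 0.011928838.
Sum = 0.12329994.

0.1233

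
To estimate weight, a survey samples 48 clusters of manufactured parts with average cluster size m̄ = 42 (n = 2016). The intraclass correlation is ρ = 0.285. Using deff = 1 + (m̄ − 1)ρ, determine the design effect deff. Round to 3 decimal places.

deff = 1 + (42 − 1)·0.285 = 1 + 11.685 = 12.685.

12.685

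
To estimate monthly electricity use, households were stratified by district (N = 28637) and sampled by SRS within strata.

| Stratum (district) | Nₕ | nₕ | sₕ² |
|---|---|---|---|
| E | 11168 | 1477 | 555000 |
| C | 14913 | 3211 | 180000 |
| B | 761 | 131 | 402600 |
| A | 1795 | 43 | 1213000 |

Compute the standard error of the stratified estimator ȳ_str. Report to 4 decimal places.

Var(ȳ_str) = Σₕ Wₕ²(1 − fₕ)sₕ²/nₕ with Wₕ = Nₕ/N, N = 28637.
E: Wₕ = 0.38998498; term = 0.38998498²·(1 − 0.13225287)·555000/1477 = 49.590838.
C: Wₕ = 0.52075986; term = 0.52075986²·(1 − 0.21531550)·180000/3211 = 11.928951.
B: Wₕ = 0.02657401; term = 0.02657401²·(1 − 0.17214192)·402600/131 = 1.7966879.
A: Wₕ = 0.06268115; term = 0.06268115²·(1 − 0.02395543)·1213000/43 = 108.17723.
Sum = 171.49371.
SE = √(171.49371) = 13.0956.

13.0956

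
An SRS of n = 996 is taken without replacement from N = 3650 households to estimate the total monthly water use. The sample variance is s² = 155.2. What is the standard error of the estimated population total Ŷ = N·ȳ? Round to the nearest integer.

1229

Var(Ŷ) = N²·Var(ȳ) = N²·(1 − n/N)·s²/n.
f = 996/3650 = 0.27287671; Var(ȳ) = 0.72712329·155.2/996 = 0.11330275.
Var(Ŷ) = 3650² · 0.11330275 = 1.5094759 × 10^6.
SE(Ŷ) = √(1.5094759 × 10^6) = 1229.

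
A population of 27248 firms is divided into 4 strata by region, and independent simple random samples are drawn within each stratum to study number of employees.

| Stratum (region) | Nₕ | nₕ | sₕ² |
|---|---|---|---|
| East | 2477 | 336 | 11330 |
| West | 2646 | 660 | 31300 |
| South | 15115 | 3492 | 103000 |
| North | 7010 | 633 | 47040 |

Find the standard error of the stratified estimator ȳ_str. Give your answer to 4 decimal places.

Var(ȳ_str) = Σₕ Wₕ²(1 − fₕ)sₕ²/nₕ with Wₕ = Nₕ/N, N = 27248.
East: Wₕ = 0.09090575; term = 0.09090575²·(1 − 0.13564796)·11330/336 = 0.24085965.
West: Wₕ = 0.09710804; term = 0.09710804²·(1 − 0.24943311)·31300/660 = 0.33566049.
South: Wₕ = 0.55471961; term = 0.55471961²·(1 − 0.23102878)·103000/3492 = 6.9794326.
North: Wₕ = 0.25726659; term = 0.25726659²·(1 − 0.09029957)·47040/633 = 4.4743379.
Sum = 12.030291.
SE = √(12.030291) = 3.4685.

3.4685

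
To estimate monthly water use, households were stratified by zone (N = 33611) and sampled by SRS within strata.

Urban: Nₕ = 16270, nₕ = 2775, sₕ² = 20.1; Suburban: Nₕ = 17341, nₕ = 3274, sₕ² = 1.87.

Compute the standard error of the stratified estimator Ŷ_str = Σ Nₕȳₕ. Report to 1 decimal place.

1315.2

Var(Ŷ_str) = Σₕ Nₕ²(1 − fₕ)sₕ²/nₕ.
Urban: 16270²·(1 − 2775/16270)·20.1/2775 = 1.5903529 × 10^6.
Suburban: 17341²·(1 − 3274/17341)·1.87/3274 = 139328.05.
Sum = 1.729681 × 10^6.
SE = √(1.729681 × 10^6) = 1315.2.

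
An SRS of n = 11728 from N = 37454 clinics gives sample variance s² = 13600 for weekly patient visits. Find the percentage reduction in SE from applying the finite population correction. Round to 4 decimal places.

f = n/N = 11728/37454 = 0.31313077.
SE_no-fpc = √(s²/n) = 1.0768556; SE_fpc = √((1−f)s²/n) = 0.89247181.
Ratio = √(1−f) = 0.82877574. Reduction = 100·(1 − 0.82877574) = 17.1224%.

17.1224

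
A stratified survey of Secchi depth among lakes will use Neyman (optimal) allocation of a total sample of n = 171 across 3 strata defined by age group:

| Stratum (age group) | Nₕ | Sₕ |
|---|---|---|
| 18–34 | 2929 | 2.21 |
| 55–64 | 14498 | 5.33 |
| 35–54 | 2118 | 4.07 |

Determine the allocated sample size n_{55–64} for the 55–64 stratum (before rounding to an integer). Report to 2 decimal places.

143.06

Neyman allocation: nₕ = n·NₕSₕ / Σⱼ NⱼSⱼ.
Σ NⱼSⱼ = 2929·2.21 + 14498·5.33 + 2118·4.07 = 92367.69.
n_{55–64} = 171·14498·5.33 / 92367.69 = 143.06.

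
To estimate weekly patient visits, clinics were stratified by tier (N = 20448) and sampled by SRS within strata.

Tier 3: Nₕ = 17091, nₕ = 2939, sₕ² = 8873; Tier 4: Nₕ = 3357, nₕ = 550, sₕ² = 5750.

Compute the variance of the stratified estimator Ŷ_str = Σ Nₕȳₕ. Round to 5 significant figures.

8.2874 × 10^8

Var(Ŷ_str) = Σₕ Nₕ²(1 − fₕ)sₕ²/nₕ.
Tier 3: 17091²·(1 − 2939/17091)·8873/2939 = 7.3022415 × 10^8.
Tier 4: 3357²·(1 − 550/3357)·5750/550 = 9.8514217 × 10^7.
Sum = 8.2873837 × 10^8.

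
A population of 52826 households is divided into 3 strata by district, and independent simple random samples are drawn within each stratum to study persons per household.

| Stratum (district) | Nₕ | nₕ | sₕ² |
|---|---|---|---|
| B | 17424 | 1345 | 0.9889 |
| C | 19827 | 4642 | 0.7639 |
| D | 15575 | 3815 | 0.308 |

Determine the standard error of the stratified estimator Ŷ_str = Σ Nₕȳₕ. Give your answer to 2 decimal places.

519.92

Var(Ŷ_str) = Σₕ Nₕ²(1 − fₕ)sₕ²/nₕ.
B: 17424²·(1 − 1345/17424)·0.9889/1345 = 205985.66.
C: 19827²·(1 − 4642/19827)·0.7639/4642 = 49545.381.
D: 15575²·(1 − 3815/15575)·0.308/3815 = 14787.391.
Sum = 270318.43.
SE = √(270318.43) = 519.92.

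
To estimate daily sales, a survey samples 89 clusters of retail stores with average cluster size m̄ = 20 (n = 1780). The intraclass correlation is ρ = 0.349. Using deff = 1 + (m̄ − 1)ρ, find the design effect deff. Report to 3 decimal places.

7.631

deff = 1 + (20 − 1)·0.349 = 1 + 6.631 = 7.631.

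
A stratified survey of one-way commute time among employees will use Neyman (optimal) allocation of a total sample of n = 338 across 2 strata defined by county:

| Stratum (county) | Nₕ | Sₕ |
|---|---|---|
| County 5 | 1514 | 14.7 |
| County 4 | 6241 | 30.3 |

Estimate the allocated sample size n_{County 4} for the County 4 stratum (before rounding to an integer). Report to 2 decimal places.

Neyman allocation: nₕ = n·NₕSₕ / Σⱼ NⱼSⱼ.
Σ NⱼSⱼ = 1514·14.7 + 6241·30.3 = 211358.1.
n_{County 4} = 338·6241·30.3 / 211358.1 = 302.41.

302.41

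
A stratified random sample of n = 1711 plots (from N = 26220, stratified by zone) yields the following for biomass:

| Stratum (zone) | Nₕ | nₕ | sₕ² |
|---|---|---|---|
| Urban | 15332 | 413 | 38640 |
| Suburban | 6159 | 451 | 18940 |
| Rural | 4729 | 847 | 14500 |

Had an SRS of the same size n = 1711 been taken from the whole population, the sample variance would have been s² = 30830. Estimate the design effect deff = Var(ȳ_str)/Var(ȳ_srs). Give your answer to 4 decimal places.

Var(ȳ_str) = Σ Wₕ²(1−fₕ)sₕ²/nₕ with Wₕ = Nₕ/26220:
  Urban: (15332/26220)²·(1−413/15332)·38640/413 = 31.128645
  Suburban: (6159/26220)²·(1−451/6159)·18940/451 = 2.1474953
  Rural: (4729/26220)²·(1−847/4729)·14500/847 = 0.45713457
  → Var(ȳ_str) = 33.733275.
Var(ȳ_srs) = (1 − 1711/26220)·30830/1711 = 16.842883.
deff = 33.733275 / 16.842883 = 2.0028.

2.0028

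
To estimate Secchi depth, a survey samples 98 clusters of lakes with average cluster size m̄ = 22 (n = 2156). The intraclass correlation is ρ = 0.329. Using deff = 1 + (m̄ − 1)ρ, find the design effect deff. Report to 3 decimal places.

deff = 1 + (22 − 1)·0.329 = 1 + 6.909 = 7.909.

7.909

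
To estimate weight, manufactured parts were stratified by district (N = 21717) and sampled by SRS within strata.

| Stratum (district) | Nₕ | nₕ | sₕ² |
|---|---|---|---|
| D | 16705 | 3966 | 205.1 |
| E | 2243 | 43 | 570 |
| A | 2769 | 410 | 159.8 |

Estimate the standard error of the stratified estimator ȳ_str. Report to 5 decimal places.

Var(ȳ_str) = Σₕ Wₕ²(1 − fₕ)sₕ²/nₕ with Wₕ = Nₕ/N, N = 21717.
D: Wₕ = 0.76921306; term = 0.76921306²·(1 − 0.23741395)·205.1/3966 = 0.023334318.
E: Wₕ = 0.10328314; term = 0.10328314²·(1 − 0.01917075)·570/43 = 0.13869433.
A: Wₕ = 0.12750380; term = 0.12750380²·(1 − 0.14806789)·159.8/410 = 0.0053981401.
Sum = 0.16742679.
SE = √(0.16742679) = 0.40918.

0.40918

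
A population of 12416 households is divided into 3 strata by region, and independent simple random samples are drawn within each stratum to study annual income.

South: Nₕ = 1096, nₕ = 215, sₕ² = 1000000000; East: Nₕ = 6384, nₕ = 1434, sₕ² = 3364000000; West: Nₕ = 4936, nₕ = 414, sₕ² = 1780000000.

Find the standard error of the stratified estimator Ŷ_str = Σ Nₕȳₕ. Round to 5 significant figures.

1.3213 × 10^7

Var(Ŷ_str) = Σₕ Nₕ²(1 − fₕ)sₕ²/nₕ.
South: 1096²·(1 − 215/1096)·1000000000/215 = 4.4910512 × 10^12.
East: 6384²·(1 − 1434/6384)·3364000000/1434 = 7.4131863 × 10^13.
West: 4936²·(1 − 414/4936)·1780000000/414 = 9.5967763 × 10^13.
Sum = 1.7459068 × 10^14.
SE = √(1.7459068 × 10^14) = 1.3213 × 10^7.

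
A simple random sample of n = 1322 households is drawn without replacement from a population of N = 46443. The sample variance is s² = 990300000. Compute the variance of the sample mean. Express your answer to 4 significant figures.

727800

Under SRS without replacement, Var(ȳ) = (1 − f)·s²/n with f = n/N = 1322/46443 = 0.02846500.
Var(ȳ) = (1 − 0.02846500)·990300000/1322 = 0.97153500·749092.28 = 727769.37.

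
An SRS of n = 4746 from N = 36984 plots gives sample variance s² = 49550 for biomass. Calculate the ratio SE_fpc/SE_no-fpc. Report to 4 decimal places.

f = n/N = 4746/36984 = 0.12832576.
SE_no-fpc = √(s²/n) = 3.2311563; SE_fpc = √((1−f)s²/n) = 3.0167205.
Ratio = √(1−f) = 0.93363496.

0.9336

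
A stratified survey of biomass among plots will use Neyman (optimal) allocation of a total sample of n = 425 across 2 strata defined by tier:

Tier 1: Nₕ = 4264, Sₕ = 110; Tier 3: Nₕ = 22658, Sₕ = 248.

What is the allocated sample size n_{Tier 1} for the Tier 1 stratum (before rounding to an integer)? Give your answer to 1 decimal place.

Neyman allocation: nₕ = n·NₕSₕ / Σⱼ NⱼSⱼ.
Σ NⱼSⱼ = 4264·110 + 22658·248 = 6.088224 × 10^6.
n_{Tier 1} = 425·4264·110 / (6.088224 × 10^6) = 32.7.

32.7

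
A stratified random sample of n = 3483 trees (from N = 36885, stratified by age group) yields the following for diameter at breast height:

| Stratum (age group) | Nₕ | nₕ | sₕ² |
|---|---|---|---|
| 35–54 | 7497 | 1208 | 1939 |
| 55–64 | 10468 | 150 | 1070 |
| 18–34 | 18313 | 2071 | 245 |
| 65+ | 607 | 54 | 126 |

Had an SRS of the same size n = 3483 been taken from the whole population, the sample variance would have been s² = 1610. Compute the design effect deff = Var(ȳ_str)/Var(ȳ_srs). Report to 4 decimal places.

Var(ȳ_str) = Σ Wₕ²(1−fₕ)sₕ²/nₕ with Wₕ = Nₕ/36885:
  35–54: (7497/36885)²·(1−1208/7497)·1939/1208 = 0.05562633
  55–64: (10468/36885)²·(1−150/10468)·1070/150 = 0.56630733
  18–34: (18313/36885)²·(1−2071/18313)·245/2071 = 0.025863388
  65+: (607/36885)²·(1−54/607)·126/54 = 5.7569311 × 10^-4
  → Var(ȳ_str) = 0.64837274.
Var(ȳ_srs) = (1 − 3483/36885)·1610/3483 = 0.41859601.
deff = 0.64837274 / 0.41859601 = 1.5489.

1.5489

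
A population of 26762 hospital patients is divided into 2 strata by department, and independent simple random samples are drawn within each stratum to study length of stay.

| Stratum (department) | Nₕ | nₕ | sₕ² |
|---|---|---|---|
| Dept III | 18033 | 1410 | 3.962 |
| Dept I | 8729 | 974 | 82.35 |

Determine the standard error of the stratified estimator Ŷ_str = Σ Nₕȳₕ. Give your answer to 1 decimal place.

2562.4

Var(Ŷ_str) = Σₕ Nₕ²(1 − fₕ)sₕ²/nₕ.
Dept III: 18033²·(1 − 1410/18033)·3.962/1410 = 842311.53.
Dept I: 8729²·(1 − 974/8729)·82.35/974 = 5.7233584 × 10^6.
Sum = 6.5656699 × 10^6.
SE = √(6.5656699 × 10^6) = 2562.4.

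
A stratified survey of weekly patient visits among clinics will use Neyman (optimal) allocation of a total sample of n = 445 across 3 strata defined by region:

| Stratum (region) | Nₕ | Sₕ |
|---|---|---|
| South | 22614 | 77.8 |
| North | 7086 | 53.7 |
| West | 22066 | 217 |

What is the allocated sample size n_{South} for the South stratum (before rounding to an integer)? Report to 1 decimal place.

113.0

Neyman allocation: nₕ = n·NₕSₕ / Σⱼ NⱼSⱼ.
Σ NⱼSⱼ = 22614·77.8 + 7086·53.7 + 22066·217 = 6.9282094 × 10^6.
n_{South} = 445·22614·77.8 / (6.9282094 × 10^6) = 113.0.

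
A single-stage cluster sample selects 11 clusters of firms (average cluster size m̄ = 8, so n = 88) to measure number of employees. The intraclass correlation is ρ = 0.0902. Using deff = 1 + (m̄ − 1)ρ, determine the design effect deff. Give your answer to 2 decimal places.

1.63

deff = 1 + (8 − 1)·0.0902 = 1 + 0.6314 = 1.6314.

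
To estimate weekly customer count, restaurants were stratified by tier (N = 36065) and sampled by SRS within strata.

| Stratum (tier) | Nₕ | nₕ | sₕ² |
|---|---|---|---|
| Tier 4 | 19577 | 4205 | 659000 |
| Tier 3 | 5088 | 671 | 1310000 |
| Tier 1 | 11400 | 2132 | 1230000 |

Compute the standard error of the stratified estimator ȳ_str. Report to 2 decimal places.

10.81

Var(ȳ_str) = Σₕ Wₕ²(1 − fₕ)sₕ²/nₕ with Wₕ = Nₕ/N, N = 36065.
Tier 4: Wₕ = 0.54282545; term = 0.54282545²·(1 − 0.21479287)·659000/4205 = 36.259688.
Tier 3: Wₕ = 0.14107861; term = 0.14107861²·(1 − 0.13187893)·1310000/671 = 33.732723.
Tier 1: Wₕ = 0.31609594; term = 0.31609594²·(1 − 0.18701754)·1230000/2132 = 46.863737.
Sum = 116.85615.
SE = √(116.85615) = 10.81.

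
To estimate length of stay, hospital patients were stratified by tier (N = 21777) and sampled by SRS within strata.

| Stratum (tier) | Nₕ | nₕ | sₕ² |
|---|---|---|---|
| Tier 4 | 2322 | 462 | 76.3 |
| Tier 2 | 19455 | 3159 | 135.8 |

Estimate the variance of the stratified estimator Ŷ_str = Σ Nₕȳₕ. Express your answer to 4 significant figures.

Var(Ŷ_str) = Σₕ Nₕ²(1 − fₕ)sₕ²/nₕ.
Tier 4: 2322²·(1 − 462/2322)·76.3/462 = 713276.18.
Tier 2: 19455²·(1 − 3159/19455)·135.8/3159 = 1.362895 × 10^7.
Sum = 1.4342226 × 10^7.

1.434 × 10^7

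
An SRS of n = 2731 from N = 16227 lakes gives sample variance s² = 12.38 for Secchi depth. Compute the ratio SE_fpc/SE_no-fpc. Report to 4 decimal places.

0.9120

f = n/N = 2731/16227 = 0.16829975.
SE_no-fpc = √(s²/n) = 0.067328583; SE_fpc = √((1−f)s²/n) = 0.061402053.
Ratio = √(1−f) = 0.91197602.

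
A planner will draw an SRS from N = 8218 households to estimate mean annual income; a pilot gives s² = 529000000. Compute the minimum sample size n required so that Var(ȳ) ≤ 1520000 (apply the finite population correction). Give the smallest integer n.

334

Without fpc, n₀ = s²/D = 529000000/1520000 = 348.0263.
With fpc, (1 − n/N)·s²/n ≤ D requires n ≥ n₀/(1 + n₀/N) = 348.0263/(1 + 348.0263/8218) = 333.8865.
Rounding up, n = 334.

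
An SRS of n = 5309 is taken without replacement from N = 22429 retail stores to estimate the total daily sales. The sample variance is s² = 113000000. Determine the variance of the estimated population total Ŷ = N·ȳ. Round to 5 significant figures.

Var(Ŷ) = N²·Var(ȳ) = N²·(1 − n/N)·s²/n.
f = 5309/22429 = 0.23670248; Var(ȳ) = 0.76329752·113000000/5309 = 16246.491.
Var(Ŷ) = 22429² · 16246.491 = 8.1729604 × 10^12.

8.1730 × 10^12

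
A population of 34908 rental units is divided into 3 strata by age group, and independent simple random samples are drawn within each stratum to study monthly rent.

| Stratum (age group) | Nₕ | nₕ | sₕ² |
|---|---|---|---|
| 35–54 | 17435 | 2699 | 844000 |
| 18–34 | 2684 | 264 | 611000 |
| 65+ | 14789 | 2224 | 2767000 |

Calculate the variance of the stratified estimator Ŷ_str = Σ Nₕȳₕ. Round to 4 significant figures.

Var(Ŷ_str) = Σₕ Nₕ²(1 − fₕ)sₕ²/nₕ.
35–54: 17435²·(1 − 2699/17435)·844000/2699 = 8.034172 × 10^10.
18–34: 2684²·(1 − 264/2684)·611000/264 = 1.5032637 × 10^10.
65+: 14789²·(1 − 2224/14789)·2767000/2224 = 2.3119353 × 10^11.
Sum = 3.2656789 × 10^11.

3.266 × 10^11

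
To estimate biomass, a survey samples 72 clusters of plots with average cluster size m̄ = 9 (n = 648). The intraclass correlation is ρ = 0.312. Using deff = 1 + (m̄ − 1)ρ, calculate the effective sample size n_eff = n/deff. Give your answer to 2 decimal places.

185.35

deff = 1 + (9 − 1)·0.312 = 1 + 2.496 = 3.496.
n_eff = 648 / 3.496 = 185.35.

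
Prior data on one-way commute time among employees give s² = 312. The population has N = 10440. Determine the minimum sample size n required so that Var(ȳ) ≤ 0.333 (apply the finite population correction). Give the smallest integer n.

Without fpc, n₀ = s²/D = 312/0.333 = 936.9369.
With fpc, (1 − n/N)·s²/n ≤ D requires n ≥ n₀/(1 + n₀/N) = 936.9369/(1 + 936.9369/10440) = 859.7763.
Rounding up, n = 860.

860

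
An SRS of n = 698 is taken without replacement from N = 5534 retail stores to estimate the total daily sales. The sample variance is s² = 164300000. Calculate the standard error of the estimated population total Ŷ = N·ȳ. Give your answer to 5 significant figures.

Var(Ŷ) = N²·Var(ȳ) = N²·(1 − n/N)·s²/n.
f = 698/5534 = 0.12612938; Var(ȳ) = 0.87387062·164300000/698 = 205697.63.
Var(Ŷ) = 5534² · 205697.63 = 6.299522 × 10^12.
SE(Ŷ) = √(6.299522 × 10^12) = 2.5099 × 10^6.

2.5099 × 10^6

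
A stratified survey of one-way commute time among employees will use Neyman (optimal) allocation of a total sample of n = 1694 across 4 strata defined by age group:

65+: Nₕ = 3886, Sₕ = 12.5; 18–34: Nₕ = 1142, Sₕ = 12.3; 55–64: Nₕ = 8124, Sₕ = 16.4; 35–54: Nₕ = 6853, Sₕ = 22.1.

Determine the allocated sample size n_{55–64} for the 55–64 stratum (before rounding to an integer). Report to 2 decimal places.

Neyman allocation: nₕ = n·NₕSₕ / Σⱼ NⱼSⱼ.
Σ NⱼSⱼ = 3886·12.5 + 1142·12.3 + 8124·16.4 + 6853·22.1 = 347306.5.
n_{55–64} = 1694·8124·16.4 / 347306.5 = 649.85.

649.85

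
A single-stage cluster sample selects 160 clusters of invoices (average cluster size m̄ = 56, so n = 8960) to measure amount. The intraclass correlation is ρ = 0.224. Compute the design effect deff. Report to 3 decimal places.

13.320

deff = 1 + (56 − 1)·0.224 = 1 + 12.32 = 13.32.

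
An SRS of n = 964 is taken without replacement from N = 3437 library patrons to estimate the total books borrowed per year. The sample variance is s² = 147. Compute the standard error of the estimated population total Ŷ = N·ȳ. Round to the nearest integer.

1138

Var(Ŷ) = N²·Var(ȳ) = N²·(1 − n/N)·s²/n.
f = 964/3437 = 0.28047716; Var(ȳ) = 0.71952284·147/964 = 0.10971977.
Var(Ŷ) = 3437² · 0.10971977 = 1.2961162 × 10^6.
SE(Ŷ) = √(1.2961162 × 10^6) = 1138.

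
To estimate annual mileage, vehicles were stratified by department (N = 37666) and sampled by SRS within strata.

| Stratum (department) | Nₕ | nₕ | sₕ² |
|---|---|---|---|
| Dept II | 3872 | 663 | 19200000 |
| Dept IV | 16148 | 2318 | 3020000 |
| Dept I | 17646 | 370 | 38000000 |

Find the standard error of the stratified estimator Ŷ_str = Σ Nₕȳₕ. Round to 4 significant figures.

5.653 × 10^6

Var(Ŷ_str) = Σₕ Nₕ²(1 − fₕ)sₕ²/nₕ.
Dept II: 3872²·(1 − 663/3872)·19200000/663 = 3.5982619 × 10^11.
Dept IV: 16148²·(1 − 2318/16148)·3020000/2318 = 2.9096077 × 10^11.
Dept I: 17646²·(1 − 370/17646)·38000000/370 = 3.1309155 × 10^13.
Sum = 3.1959942 × 10^13.
SE = √(3.1959942 × 10^13) = 5.653 × 10^6.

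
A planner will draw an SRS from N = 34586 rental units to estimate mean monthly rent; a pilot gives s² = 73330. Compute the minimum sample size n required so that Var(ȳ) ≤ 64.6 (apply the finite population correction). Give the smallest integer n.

Without fpc, n₀ = s²/D = 73330/64.6 = 1135.1393.
With fpc, (1 − n/N)·s²/n ≤ D requires n ≥ n₀/(1 + n₀/N) = 1135.1393/(1 + 1135.1393/34586) = 1099.0671.
Rounding up, n = 1100.

1100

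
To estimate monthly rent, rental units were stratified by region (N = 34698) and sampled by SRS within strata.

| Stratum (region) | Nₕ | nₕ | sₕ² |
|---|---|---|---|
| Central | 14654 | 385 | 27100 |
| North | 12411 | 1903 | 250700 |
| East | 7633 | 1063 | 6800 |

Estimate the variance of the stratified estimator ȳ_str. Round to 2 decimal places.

Var(ȳ_str) = Σₕ Wₕ²(1 − fₕ)sₕ²/nₕ with Wₕ = Nₕ/N, N = 34698.
Central: Wₕ = 0.42232982; term = 0.42232982²·(1 − 0.02627269)·27100/385 = 12.225015.
North: Wₕ = 0.35768632; term = 0.35768632²·(1 − 0.15333172)·250700/1903 = 14.270313.
East: Wₕ = 0.21998386; term = 0.21998386²·(1 − 0.13926372)·6800/1063 = 0.26645716.
Sum = 26.761785.

26.76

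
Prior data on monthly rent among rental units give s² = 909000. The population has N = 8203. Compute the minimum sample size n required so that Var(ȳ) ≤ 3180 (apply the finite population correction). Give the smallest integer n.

Without fpc, n₀ = s²/D = 909000/3180 = 285.8491.
With fpc, (1 − n/N)·s²/n ≤ D requires n ≥ n₀/(1 + n₀/N) = 285.8491/(1 + 285.8491/8203) = 276.2236.
Rounding up, n = 277.

277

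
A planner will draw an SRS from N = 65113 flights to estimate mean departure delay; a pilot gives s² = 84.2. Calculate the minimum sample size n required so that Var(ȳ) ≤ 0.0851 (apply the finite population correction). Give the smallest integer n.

Without fpc, n₀ = s²/D = 84.2/0.0851 = 989.4242.
With fpc, (1 − n/N)·s²/n ≤ D requires n ≥ n₀/(1 + n₀/N) = 989.4242/(1 + 989.4242/65113) = 974.6145.
Rounding up, n = 975.

975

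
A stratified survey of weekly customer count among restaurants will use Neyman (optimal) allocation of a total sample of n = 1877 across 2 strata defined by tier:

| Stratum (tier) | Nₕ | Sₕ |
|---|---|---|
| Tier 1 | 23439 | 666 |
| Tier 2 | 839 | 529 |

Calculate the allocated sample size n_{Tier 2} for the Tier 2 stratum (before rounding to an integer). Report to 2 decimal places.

51.89

Neyman allocation: nₕ = n·NₕSₕ / Σⱼ NⱼSⱼ.
Σ NⱼSⱼ = 23439·666 + 839·529 = 1.6054205 × 10^7.
n_{Tier 2} = 1877·839·529 / (1.6054205 × 10^7) = 51.89.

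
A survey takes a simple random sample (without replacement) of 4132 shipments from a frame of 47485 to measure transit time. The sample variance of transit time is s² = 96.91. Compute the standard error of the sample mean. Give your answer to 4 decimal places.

0.1463

Under SRS without replacement, Var(ȳ) = (1 − f)·s²/n with f = n/N = 4132/47485 = 0.08701695.
Var(ȳ) = (1 − 0.08701695)·96.91/4132 = 0.91298305·0.023453533 = 0.021412678.
SE(ȳ) = √(0.021412678) = 0.1463.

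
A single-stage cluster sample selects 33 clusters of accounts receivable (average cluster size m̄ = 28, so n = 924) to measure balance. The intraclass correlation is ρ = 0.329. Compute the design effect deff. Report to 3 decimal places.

deff = 1 + (28 − 1)·0.329 = 1 + 8.883 = 9.883.

9.883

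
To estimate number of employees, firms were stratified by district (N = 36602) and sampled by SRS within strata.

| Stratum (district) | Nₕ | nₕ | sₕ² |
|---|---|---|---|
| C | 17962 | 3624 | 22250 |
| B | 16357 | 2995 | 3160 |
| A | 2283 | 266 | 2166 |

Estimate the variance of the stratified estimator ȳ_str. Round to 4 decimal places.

Var(ȳ_str) = Σₕ Wₕ²(1 − fₕ)sₕ²/nₕ with Wₕ = Nₕ/N, N = 36602.
C: Wₕ = 0.49073821; term = 0.49073821²·(1 − 0.20175927)·22250/3624 = 1.1802539.
B: Wₕ = 0.44688815; term = 0.44688815²·(1 − 0.18310204)·3160/2995 = 0.17212967.
A: Wₕ = 0.06237364; term = 0.06237364²·(1 − 0.11651336)·2166/266 = 0.027988459.
Sum = 1.380372.

1.3804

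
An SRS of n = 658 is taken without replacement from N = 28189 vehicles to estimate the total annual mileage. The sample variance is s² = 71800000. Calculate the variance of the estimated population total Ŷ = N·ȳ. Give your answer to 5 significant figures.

8.4684 × 10^13

Var(Ŷ) = N²·Var(ȳ) = N²·(1 − n/N)·s²/n.
f = 658/28189 = 0.02334244; Var(ȳ) = 0.97665756·71800000/658 = 106571.45.
Var(Ŷ) = 28189² · 106571.45 = 8.4683776 × 10^13.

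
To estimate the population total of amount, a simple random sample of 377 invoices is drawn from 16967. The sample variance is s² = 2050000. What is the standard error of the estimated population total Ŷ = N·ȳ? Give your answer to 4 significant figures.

1.237 × 10^6

Var(Ŷ) = N²·Var(ȳ) = N²·(1 − n/N)·s²/n.
f = 377/16967 = 0.02221960; Var(ȳ) = 0.97778040·2050000/377 = 5316.843.
Var(Ŷ) = 16967² · 5316.843 = 1.5306079 × 10^12.
SE(Ŷ) = √(1.5306079 × 10^12) = 1.237 × 10^6.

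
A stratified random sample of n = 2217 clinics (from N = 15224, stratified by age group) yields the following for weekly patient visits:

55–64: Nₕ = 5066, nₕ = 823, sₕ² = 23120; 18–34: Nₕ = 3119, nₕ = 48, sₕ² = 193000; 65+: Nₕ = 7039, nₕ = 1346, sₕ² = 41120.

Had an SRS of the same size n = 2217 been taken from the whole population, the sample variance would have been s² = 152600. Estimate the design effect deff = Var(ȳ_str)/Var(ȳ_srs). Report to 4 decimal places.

2.9598

Var(ȳ_str) = Σ Wₕ²(1−fₕ)sₕ²/nₕ with Wₕ = Nₕ/15224:
  55–64: (5066/15224)²·(1−823/5066)·23120/823 = 2.6053655
  18–34: (3119/15224)²·(1−48/3119)·193000/48 = 166.17042
  65+: (7039/15224)²·(1−1346/7039)·41120/1346 = 5.2820517
  → Var(ȳ_str) = 174.05784.
Var(ȳ_srs) = (1 − 2217/15224)·152600/2217 = 58.808108.
deff = 174.05784 / 58.808108 = 2.9598.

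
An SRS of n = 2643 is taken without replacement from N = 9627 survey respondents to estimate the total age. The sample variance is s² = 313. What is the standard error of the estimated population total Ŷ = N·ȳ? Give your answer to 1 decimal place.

Var(Ŷ) = N²·Var(ȳ) = N²·(1 − n/N)·s²/n.
f = 2643/9627 = 0.27454036; Var(ȳ) = 0.72545964·313/2643 = 0.085913306.
Var(Ŷ) = 9627² · 0.085913306 = 7.9623704 × 10^6.
SE(Ŷ) = √(7.9623704 × 10^6) = 2821.8.

2821.8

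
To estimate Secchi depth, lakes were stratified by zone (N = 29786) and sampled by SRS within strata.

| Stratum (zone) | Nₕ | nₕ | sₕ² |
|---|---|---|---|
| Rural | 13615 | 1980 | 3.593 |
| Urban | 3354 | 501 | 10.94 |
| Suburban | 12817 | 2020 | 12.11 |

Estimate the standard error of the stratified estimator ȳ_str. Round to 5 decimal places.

0.03866

Var(ȳ_str) = Σₕ Wₕ²(1 − fₕ)sₕ²/nₕ with Wₕ = Nₕ/N, N = 29786.
Rural: Wₕ = 0.45709394; term = 0.45709394²·(1 − 0.14542784)·3.593/1980 = 3.2400498 × 10^-4.
Urban: Wₕ = 0.11260324; term = 0.11260324²·(1 − 0.14937388)·10.94/501 = 2.355158 × 10^-4.
Suburban: Wₕ = 0.43030283; term = 0.43030283²·(1 − 0.15760318)·12.11/2020 = 9.3509964 × 10^-4.
Sum = 0.0014946204.
SE = √(0.0014946204) = 0.03866.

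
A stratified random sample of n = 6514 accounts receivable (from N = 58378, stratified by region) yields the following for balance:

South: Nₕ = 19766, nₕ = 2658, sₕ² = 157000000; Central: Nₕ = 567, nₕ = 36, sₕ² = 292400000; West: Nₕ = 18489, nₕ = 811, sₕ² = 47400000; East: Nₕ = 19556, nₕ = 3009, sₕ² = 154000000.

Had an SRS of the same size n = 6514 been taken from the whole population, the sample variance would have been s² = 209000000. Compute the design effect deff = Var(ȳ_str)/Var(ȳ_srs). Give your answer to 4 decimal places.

Var(ȳ_str) = Σ Wₕ²(1−fₕ)sₕ²/nₕ with Wₕ = Nₕ/58378:
  South: (19766/58378)²·(1−2658/19766)·157000000/2658 = 5860.8996
  Central: (567/58378)²·(1−36/567)·292400000/36 = 717.55306
  West: (18489/58378)²·(1−811/18489)·47400000/811 = 5605.3872
  East: (19556/58378)²·(1−3009/19556)·154000000/3009 = 4859.5875
  → Var(ȳ_str) = 17043.427.
Var(ȳ_srs) = (1 − 6514/58378)·209000000/6514 = 28504.625.
deff = 17043.427 / 28504.625 = 0.5979.

0.5979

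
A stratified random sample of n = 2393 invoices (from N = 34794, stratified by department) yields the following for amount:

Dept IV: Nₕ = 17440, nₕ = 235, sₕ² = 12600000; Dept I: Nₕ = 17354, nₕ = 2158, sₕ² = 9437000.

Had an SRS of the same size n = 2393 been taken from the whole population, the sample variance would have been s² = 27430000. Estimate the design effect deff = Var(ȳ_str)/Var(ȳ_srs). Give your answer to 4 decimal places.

Var(ȳ_str) = Σ Wₕ²(1−fₕ)sₕ²/nₕ with Wₕ = Nₕ/34794:
  Dept IV: (17440/34794)²·(1−235/17440)·12600000/235 = 13289.086
  Dept I: (17354/34794)²·(1−2158/17354)·9437000/2158 = 952.58267
  → Var(ȳ_str) = 14241.669.
Var(ȳ_srs) = (1 − 2393/34794)·27430000/2393 = 10674.245.
deff = 14241.669 / 10674.245 = 1.3342.

1.3342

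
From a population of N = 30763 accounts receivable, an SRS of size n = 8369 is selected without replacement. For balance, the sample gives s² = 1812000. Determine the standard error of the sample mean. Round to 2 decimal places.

12.55

Under SRS without replacement, Var(ȳ) = (1 − f)·s²/n with f = n/N = 8369/30763 = 0.27204759.
Var(ȳ) = (1 − 0.27204759)·1812000/8369 = 0.72795241·216.51332 = 157.6114.
SE(ȳ) = √(157.6114) = 12.55.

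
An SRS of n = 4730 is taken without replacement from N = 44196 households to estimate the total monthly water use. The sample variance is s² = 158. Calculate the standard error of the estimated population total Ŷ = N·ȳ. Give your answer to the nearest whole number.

Var(Ŷ) = N²·Var(ȳ) = N²·(1 − n/N)·s²/n.
f = 4730/44196 = 0.10702326; Var(ȳ) = 0.89297674·158/4730 = 0.029828821.
Var(Ŷ) = 44196² · 0.029828821 = 5.8264231 × 10^7.
SE(Ŷ) = √(5.8264231 × 10^7) = 7633.

7633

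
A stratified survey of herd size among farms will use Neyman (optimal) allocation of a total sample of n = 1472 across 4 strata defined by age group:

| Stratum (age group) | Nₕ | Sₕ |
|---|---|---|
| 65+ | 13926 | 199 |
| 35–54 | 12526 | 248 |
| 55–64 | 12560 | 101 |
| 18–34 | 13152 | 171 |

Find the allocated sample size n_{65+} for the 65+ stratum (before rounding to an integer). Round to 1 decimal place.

Neyman allocation: nₕ = n·NₕSₕ / Σⱼ NⱼSⱼ.
Σ NⱼSⱼ = 13926·199 + 12526·248 + 12560·101 + 13152·171 = 9.395274 × 10^6.
n_{65+} = 1472·13926·199 / (9.395274 × 10^6) = 434.2.

434.2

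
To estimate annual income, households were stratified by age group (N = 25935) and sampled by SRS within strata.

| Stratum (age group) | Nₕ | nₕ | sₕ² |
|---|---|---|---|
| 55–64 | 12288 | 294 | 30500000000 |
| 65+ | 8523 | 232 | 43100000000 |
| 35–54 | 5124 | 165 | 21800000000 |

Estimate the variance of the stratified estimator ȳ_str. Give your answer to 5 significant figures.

4.7240 × 10^7

Var(ȳ_str) = Σₕ Wₕ²(1 − fₕ)sₕ²/nₕ with Wₕ = Nₕ/N, N = 25935.
55–64: Wₕ = 0.47379988; term = 0.47379988²·(1 − 0.02392578)·30500000000/294 = 2.2731351 × 10^7.
65+: Wₕ = 0.32862927; term = 0.32862927²·(1 − 0.02722046)·43100000000/232 = 1.951714 × 10^7.
35–54: Wₕ = 0.19757085; term = 0.19757085²·(1 − 0.03220141)·21800000000/165 = 4.9911805 × 10^6.
Sum = 4.7239672 × 10^7.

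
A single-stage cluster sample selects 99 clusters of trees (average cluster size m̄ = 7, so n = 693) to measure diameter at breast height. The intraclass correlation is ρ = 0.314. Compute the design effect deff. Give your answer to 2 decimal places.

2.88

deff = 1 + (7 − 1)·0.314 = 1 + 1.884 = 2.884.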